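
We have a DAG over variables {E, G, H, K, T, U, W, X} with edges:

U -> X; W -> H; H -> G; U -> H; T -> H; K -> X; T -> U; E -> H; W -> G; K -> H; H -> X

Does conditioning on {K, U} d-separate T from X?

No

We examine all 6 paths between T and X:
Path 1: T → H ← K → X
  H is a collider here and neither H nor any of its descendants is conditioned on, so the collider stays closed — the path is blocked at H.
Path 2: T → H → X
  H is a chain and H is not conditioned on — no node blocks this path, so it is active.
Path 3: T → H ← U → X
  H is a collider here and neither H nor any of its descendants is conditioned on, so the collider stays closed — the path is blocked at H.
Path 4: T → U → H ← K → X
  U is a chain here and U is conditioned on, so the path is blocked at U.
Path 5: T → U → H → X
  U is a chain here and U is conditioned on, so the path is blocked at U.
Path 6: T → U → X
  U is a chain here and U is conditioned on, so the path is blocked at U.
Since the path T → H → X is active, T and X are not d-separated given {K, U}.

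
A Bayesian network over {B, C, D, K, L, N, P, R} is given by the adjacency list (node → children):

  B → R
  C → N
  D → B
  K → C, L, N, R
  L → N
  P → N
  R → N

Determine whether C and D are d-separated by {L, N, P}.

No

Enumerating the 6 paths from C to D and testing each for blocking by {L, N, P}:
Path 1: C → N ← R ← B ← D
  N is a collider and N is conditioned on, which opens it; R is a chain and R is not conditioned on; B is a chain and B is not conditioned on — no node blocks this path, so it is active.
Path 2: C → N ← L ← K → R ← B ← D
  L is a chain here and L is conditioned on, so the path is blocked at L.
Path 3: C → N ← K → R ← B ← D
  N is a collider and N is conditioned on, which opens it; K is a fork and K is not conditioned on; R is a collider and its descendant N is conditioned on, which opens it; B is a chain and B is not conditioned on — no node blocks this path, so it is active.
Path 4: C ← K → R ← B ← D
  K is a fork and K is not conditioned on; R is a collider and its descendant N is conditioned on, which opens it; B is a chain and B is not conditioned on — no node blocks this path, so it is active.
Path 5: C ← K → N ← R ← B ← D
  K is a fork and K is not conditioned on; N is a collider and N is conditioned on, which opens it; R is a chain and R is not conditioned on; B is a chain and B is not conditioned on — no node blocks this path, so it is active.
Path 6: C ← K → L → N ← R ← B ← D
  L is a chain here and L is conditioned on, so the path is blocked at L.
At least one path is unblocked, so d-separation fails.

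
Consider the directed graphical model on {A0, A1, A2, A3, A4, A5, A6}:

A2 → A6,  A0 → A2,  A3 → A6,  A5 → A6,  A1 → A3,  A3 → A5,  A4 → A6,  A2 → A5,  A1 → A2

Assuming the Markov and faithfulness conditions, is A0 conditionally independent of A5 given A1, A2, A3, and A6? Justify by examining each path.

Yes — A0 and A5 are d-separated given {A1, A2, A3, A6}.

We examine all 5 paths between A0 and A5:
Path 1: A0 → A2 → A5
  A2 is a chain here and A2 is conditioned on, so the path is blocked at A2.
Path 2: A0 → A2 ← A1 → A3 → A5
  A1 is a fork here and A1 is conditioned on, so the path is blocked at A1.
Path 3: A0 → A2 ← A1 → A3 → A6 ← A5
  A1 is a fork here and A1 is conditioned on, so the path is blocked at A1.
Path 4: A0 → A2 → A6 ← A3 → A5
  A2 is a chain here and A2 is conditioned on, so the path is blocked at A2.
Path 5: A0 → A2 → A6 ← A5
  A2 is a chain here and A2 is conditioned on, so the path is blocked at A2.
Every path is blocked, so A0 and A5 are d-separated given {A1, A2, A3, A6}.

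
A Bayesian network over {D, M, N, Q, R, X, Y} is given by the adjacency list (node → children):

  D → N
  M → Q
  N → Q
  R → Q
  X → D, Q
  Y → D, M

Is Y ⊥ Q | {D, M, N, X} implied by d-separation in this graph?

There are 3 undirected paths between Y and Q; checking each against the conditioning set {D, M, N, X}:
Path 1: Y → M → Q
  M is a chain here and M is conditioned on, so the path is blocked at M.
Path 2: Y → D ← X → Q
  X is a fork here and X is conditioned on, so the path is blocked at X.
Path 3: Y → D → N → Q
  D is a chain here and D is conditioned on, so the path is blocked at D.
Every path is blocked, so Y and Q are d-separated given {D, M, N, X}.

Yes — Y and Q are d-separated given {D, M, N, X}.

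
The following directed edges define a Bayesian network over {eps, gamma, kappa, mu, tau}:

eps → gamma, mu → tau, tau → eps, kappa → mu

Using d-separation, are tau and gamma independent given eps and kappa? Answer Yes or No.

The only undirected path from tau to gamma is:
Path 1: tau → eps → gamma
  eps is a chain here and eps is conditioned on, so the path is blocked at eps.
All paths are blocked; tau ⊥ gamma | {eps, kappa} holds.

Yes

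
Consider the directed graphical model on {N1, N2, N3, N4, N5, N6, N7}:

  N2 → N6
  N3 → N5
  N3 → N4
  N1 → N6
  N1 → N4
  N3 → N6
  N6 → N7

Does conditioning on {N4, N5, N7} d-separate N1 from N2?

No

There are 2 undirected paths between N1 and N2; checking each against the conditioning set {N4, N5, N7}:
Path 1: N1 → N6 ← N2
  N6 is a collider and its descendant N7 is conditioned on, which opens it — no node blocks this path, so it is active.
Path 2: N1 → N4 ← N3 → N6 ← N2
  N4 is a collider and N4 is conditioned on, which opens it; N3 is a fork and N3 is not conditioned on; N6 is a collider and its descendant N7 is conditioned on, which opens it — no node blocks this path, so it is active.
Since the path N1 → N6 ← N2 is active, N1 and N2 are not d-separated given {N4, N5, N7}.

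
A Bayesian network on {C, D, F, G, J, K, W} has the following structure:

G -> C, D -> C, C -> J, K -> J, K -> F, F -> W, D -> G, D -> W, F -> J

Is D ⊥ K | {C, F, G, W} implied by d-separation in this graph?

We examine all 6 paths between D and K:
  1. D → G → C → J ← K — G:chain[blocks]; C:chain[blocks]; J:collider[blocks] ⇒ blocked
  2. D → G → C → J ← F ← K — G:chain[blocks]; C:chain[blocks]; J:collider[blocks]; F:chain[blocks] ⇒ blocked
  3. D → C → J ← K — C:chain[blocks]; J:collider[blocks] ⇒ blocked
  4. D → C → J ← F ← K — C:chain[blocks]; J:collider[blocks]; F:chain[blocks] ⇒ blocked
  5. D → W ← F → J ← K — W:collider[open]; F:fork[blocks]; J:collider[blocks] ⇒ blocked
  6. D → W ← F ← K — W:collider[open]; F:chain[blocks] ⇒ blocked
Every path is blocked, so D and K are d-separated given {C, F, G, W}.

Yes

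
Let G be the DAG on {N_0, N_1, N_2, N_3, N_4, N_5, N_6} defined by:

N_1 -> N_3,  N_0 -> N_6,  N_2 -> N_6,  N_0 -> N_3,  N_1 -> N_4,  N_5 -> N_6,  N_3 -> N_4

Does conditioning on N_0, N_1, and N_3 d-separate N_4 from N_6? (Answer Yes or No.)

Yes

We examine all 2 paths between N_4 and N_6:
Path 1: N_4 ← N_3 ← N_0 → N_6
  N_3 is a chain here and N_3 is conditioned on, so the path is blocked at N_3.
Path 2: N_4 ← N_1 → N_3 ← N_0 → N_6
  N_1 is a fork here and N_1 is conditioned on, so the path is blocked at N_1.
Every path is blocked, so N_4 and N_6 are d-separated given {N_0, N_1, N_3}.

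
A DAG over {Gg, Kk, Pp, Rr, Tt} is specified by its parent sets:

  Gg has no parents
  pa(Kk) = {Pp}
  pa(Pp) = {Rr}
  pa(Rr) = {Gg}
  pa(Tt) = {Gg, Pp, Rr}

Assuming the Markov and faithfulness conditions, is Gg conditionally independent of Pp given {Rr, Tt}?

Enumerating the 4 paths from Gg to Pp and testing each for blocking by {Rr, Tt}:
  1. Gg → Tt ← Rr → Pp — Tt:collider[open]; Rr:fork[blocks] ⇒ blocked
  2. Gg → Tt ← Pp — Tt:collider[open] ⇒ active
  3. Gg → Rr → Tt ← Pp — Rr:chain[blocks]; Tt:collider[open] ⇒ blocked
  4. Gg → Rr → Pp — Rr:chain[blocks] ⇒ blocked
At least one path is unblocked, so d-separation fails.

No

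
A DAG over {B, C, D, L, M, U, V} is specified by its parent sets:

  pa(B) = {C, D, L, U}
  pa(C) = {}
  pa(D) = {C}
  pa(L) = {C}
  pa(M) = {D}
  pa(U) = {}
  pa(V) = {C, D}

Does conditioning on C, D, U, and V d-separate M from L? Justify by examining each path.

6 paths connect M and L; each must be blocked for d-separation to hold:
  1. M ← D → B ← C → L — D:fork[blocks]; B:collider[blocks]; C:fork[blocks] ⇒ blocked
  2. M ← D → B ← L — D:fork[blocks]; B:collider[blocks] ⇒ blocked
  3. M ← D ← C → B ← L — D:chain[blocks]; C:fork[blocks]; B:collider[blocks] ⇒ blocked
  4. M ← D ← C → L — D:chain[blocks]; C:fork[blocks] ⇒ blocked
  5. M ← D → V ← C → B ← L — D:fork[blocks]; V:collider[open]; C:fork[blocks]; B:collider[blocks] ⇒ blocked
  6. M ← D → V ← C → L — D:fork[blocks]; V:collider[open]; C:fork[blocks] ⇒ blocked
Since every path is blocked, d-separation holds.

Yes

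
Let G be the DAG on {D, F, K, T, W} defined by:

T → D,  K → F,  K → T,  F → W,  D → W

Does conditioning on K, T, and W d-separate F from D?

Enumerating the 2 paths from F to D and testing each for blocking by {K, T, W}:
Path 1: F ← K → T → D
  K is a fork here and K is conditioned on, so the path is blocked at K.
Path 2: F → W ← D
  W is a collider and W is conditioned on, which opens it — no node blocks this path, so it is active.
Because an active path exists, F and D are not d-separated.

No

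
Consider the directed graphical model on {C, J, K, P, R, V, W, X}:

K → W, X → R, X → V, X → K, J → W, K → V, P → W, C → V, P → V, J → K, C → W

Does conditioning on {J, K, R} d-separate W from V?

No — W and V are not d-separated given {J, K, R}.

Enumerating the 6 paths from W to V and testing each for blocking by {J, K, R}:
  1. W ← J → K → V — J:fork[blocks]; K:chain[blocks] ⇒ blocked
  2. W ← J → K ← X → V — J:fork[blocks]; K:collider[open]; X:fork[open] ⇒ blocked
  3. W ← K → V — K:fork[blocks] ⇒ blocked
  4. W ← K ← X → V — K:chain[blocks]; X:fork[open] ⇒ blocked
  5. W ← C → V — C:fork[open] ⇒ active
  6. W ← P → V — P:fork[open] ⇒ active
At least one path is unblocked, so d-separation fails.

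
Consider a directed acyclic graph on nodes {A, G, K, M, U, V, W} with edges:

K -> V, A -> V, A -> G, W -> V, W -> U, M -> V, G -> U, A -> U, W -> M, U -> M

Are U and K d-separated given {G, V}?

Enumerating the 6 paths from U to K and testing each for blocking by {G, V}:
Path 1: U ← G ← A → V ← K
  G is a chain here and G is conditioned on, so the path is blocked at G.
Path 2: U ← A → V ← K
  A is a fork and A is not conditioned on; V is a collider and V is conditioned on, which opens it — no node blocks this path, so it is active.
Path 3: U ← W → V ← K
  W is a fork and W is not conditioned on; V is a collider and V is conditioned on, which opens it — no node blocks this path, so it is active.
Path 4: U ← W → M → V ← K
  W is a fork and W is not conditioned on; M is a chain and M is not conditioned on; V is a collider and V is conditioned on, which opens it — no node blocks this path, so it is active.
Path 5: U → M → V ← K
  M is a chain and M is not conditioned on; V is a collider and V is conditioned on, which opens it — no node blocks this path, so it is active.
Path 6: U → M ← W → V ← K
  M is a collider and its descendant V is conditioned on, which opens it; W is a fork and W is not conditioned on; V is a collider and V is conditioned on, which opens it — no node blocks this path, so it is active.
Since the path U ← A → V ← K is active, U and K are not d-separated given {G, V}.

No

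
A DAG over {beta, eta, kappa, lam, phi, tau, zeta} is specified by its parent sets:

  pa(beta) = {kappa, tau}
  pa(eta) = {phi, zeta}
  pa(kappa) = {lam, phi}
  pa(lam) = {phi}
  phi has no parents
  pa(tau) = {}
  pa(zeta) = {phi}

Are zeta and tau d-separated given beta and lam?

There are 4 undirected paths between zeta and tau; checking each against the conditioning set {beta, lam}:
Path 1: zeta ← phi → kappa → beta ← tau
  phi is a fork and phi is not conditioned on; kappa is a chain and kappa is not conditioned on; beta is a collider and beta is conditioned on, which opens it — no node blocks this path, so it is active.
Path 2: zeta ← phi → lam → kappa → beta ← tau
  lam is a chain here and lam is conditioned on, so the path is blocked at lam.
Path 3: zeta → eta ← phi → kappa → beta ← tau
  eta is a collider here and neither eta nor any of its descendants is conditioned on, so the collider stays closed — the path is blocked at eta.
Path 4: zeta → eta ← phi → lam → kappa → beta ← tau
  eta is a collider here and neither eta nor any of its descendants is conditioned on, so the collider stays closed — the path is blocked at eta.
Because an active path exists, zeta and tau are not d-separated.

No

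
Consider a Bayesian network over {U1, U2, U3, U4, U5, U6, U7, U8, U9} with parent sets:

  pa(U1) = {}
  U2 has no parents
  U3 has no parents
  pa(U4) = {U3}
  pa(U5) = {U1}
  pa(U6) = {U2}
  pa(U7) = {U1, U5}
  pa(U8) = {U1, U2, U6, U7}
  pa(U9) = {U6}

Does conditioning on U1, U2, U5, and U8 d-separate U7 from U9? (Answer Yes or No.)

There are 6 undirected paths between U7 and U9; checking each against the conditioning set {U1, U2, U5, U8}:
  1. U7 ← U1 → U8 ← U6 → U9 — U1:fork[blocks]; U8:collider[open]; U6:fork[open] ⇒ blocked
  2. U7 ← U1 → U8 ← U2 → U6 → U9 — U1:fork[blocks]; U8:collider[open]; U2:fork[blocks]; U6:chain[open] ⇒ blocked
  3. U7 ← U5 ← U1 → U8 ← U6 → U9 — U5:chain[blocks]; U1:fork[blocks]; U8:collider[open]; U6:fork[open] ⇒ blocked
  4. U7 ← U5 ← U1 → U8 ← U2 → U6 → U9 — U5:chain[blocks]; U1:fork[blocks]; U8:collider[open]; U2:fork[blocks]; U6:chain[open] ⇒ blocked
  5. U7 → U8 ← U6 → U9 — U8:collider[open]; U6:fork[open] ⇒ active
  6. U7 → U8 ← U2 → U6 → U9 — U8:collider[open]; U2:fork[blocks]; U6:chain[open] ⇒ blocked
Because an active path exists, U7 and U9 are not d-separated.

No — U7 and U9 are not d-separated given {U1, U2, U5, U8}.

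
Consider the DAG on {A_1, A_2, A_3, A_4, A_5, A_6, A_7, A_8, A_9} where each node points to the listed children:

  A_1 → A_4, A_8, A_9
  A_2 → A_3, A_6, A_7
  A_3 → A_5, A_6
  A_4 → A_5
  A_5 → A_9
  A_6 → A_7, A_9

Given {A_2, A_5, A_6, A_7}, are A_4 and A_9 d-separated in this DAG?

We examine all 5 paths between A_4 and A_9:
Path 1: A_4 ← A_1 → A_9
  A_1 is a fork and A_1 is not conditioned on — no node blocks this path, so it is active.
Path 2: A_4 → A_5 ← A_3 → A_6 → A_9
  A_6 is a chain here and A_6 is conditioned on, so the path is blocked at A_6.
Path 3: A_4 → A_5 ← A_3 ← A_2 → A_6 → A_9
  A_2 is a fork here and A_2 is conditioned on, so the path is blocked at A_2.
Path 4: A_4 → A_5 ← A_3 ← A_2 → A_7 ← A_6 → A_9
  A_2 is a fork here and A_2 is conditioned on, so the path is blocked at A_2.
Path 5: A_4 → A_5 → A_9
  A_5 is a chain here and A_5 is conditioned on, so the path is blocked at A_5.
Since the path A_4 ← A_1 → A_9 is active, A_4 and A_9 are not d-separated given {A_2, A_5, A_6, A_7}.

No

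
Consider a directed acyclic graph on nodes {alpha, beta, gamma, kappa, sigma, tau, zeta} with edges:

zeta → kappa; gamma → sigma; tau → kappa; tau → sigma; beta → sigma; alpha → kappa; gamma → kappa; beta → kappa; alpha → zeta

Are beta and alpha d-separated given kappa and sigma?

There are 6 undirected paths between beta and alpha; checking each against the conditioning set {kappa, sigma}:
  1. beta → sigma ← tau → kappa ← zeta ← alpha — sigma:collider[open]; tau:fork[open]; kappa:collider[open]; zeta:chain[open] ⇒ active
  2. beta → sigma ← tau → kappa ← alpha — sigma:collider[open]; tau:fork[open]; kappa:collider[open] ⇒ active
  3. beta → sigma ← gamma → kappa ← zeta ← alpha — sigma:collider[open]; gamma:fork[open]; kappa:collider[open]; zeta:chain[open] ⇒ active
  4. beta → sigma ← gamma → kappa ← alpha — sigma:collider[open]; gamma:fork[open]; kappa:collider[open] ⇒ active
  5. beta → kappa ← zeta ← alpha — kappa:collider[open]; zeta:chain[open] ⇒ active
  6. beta → kappa ← alpha — kappa:collider[open] ⇒ active
At least one path is unblocked, so d-separation fails.

No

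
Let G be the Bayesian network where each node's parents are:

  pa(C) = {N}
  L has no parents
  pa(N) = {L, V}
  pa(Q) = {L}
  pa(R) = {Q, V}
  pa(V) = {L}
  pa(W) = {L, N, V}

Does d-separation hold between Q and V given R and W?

No — Q and V are not d-separated given {R, W}.

Enumerating the 6 paths from Q to V and testing each for blocking by {R, W}:
Path 1: Q → R ← V
  R is a collider and R is conditioned on, which opens it — no node blocks this path, so it is active.
Path 2: Q ← L → V
  L is a fork and L is not conditioned on — no node blocks this path, so it is active.
Path 3: Q ← L → N ← V
  L is a fork and L is not conditioned on; N is a collider and its descendant W is conditioned on, which opens it — no node blocks this path, so it is active.
Path 4: Q ← L → N → W ← V
  L is a fork and L is not conditioned on; N is a chain and N is not conditioned on; W is a collider and W is conditioned on, which opens it — no node blocks this path, so it is active.
Path 5: Q ← L → W ← V
  L is a fork and L is not conditioned on; W is a collider and W is conditioned on, which opens it — no node blocks this path, so it is active.
Path 6: Q ← L → W ← N ← V
  L is a fork and L is not conditioned on; W is a collider and W is conditioned on, which opens it; N is a chain and N is not conditioned on — no node blocks this path, so it is active.
At least one path is unblocked, so d-separation fails.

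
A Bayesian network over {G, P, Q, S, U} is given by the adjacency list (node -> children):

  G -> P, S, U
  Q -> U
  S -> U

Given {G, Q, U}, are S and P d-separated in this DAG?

Yes

2 paths connect S and P; each must be blocked for d-separation to hold:
Path 1: S → U ← G → P
  G is a fork here and G is conditioned on, so the path is blocked at G.
Path 2: S ← G → P
  G is a fork here and G is conditioned on, so the path is blocked at G.
Every path is blocked, so S and P are d-separated given {G, Q, U}.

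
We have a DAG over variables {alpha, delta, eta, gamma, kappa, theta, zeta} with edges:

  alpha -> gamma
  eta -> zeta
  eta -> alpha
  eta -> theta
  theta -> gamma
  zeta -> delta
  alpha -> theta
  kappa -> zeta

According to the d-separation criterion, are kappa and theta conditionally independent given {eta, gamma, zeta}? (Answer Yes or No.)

Yes — kappa and theta are d-separated given {eta, gamma, zeta}.

Enumerating the 3 paths from kappa to theta and testing each for blocking by {eta, gamma, zeta}:
Path 1: kappa → zeta ← eta → alpha → gamma ← theta
  eta is a fork here and eta is conditioned on, so the path is blocked at eta.
Path 2: kappa → zeta ← eta → alpha → theta
  eta is a fork here and eta is conditioned on, so the path is blocked at eta.
Path 3: kappa → zeta ← eta → theta
  eta is a fork here and eta is conditioned on, so the path is blocked at eta.
All paths are blocked; kappa ⊥ theta | {eta, gamma, zeta} holds.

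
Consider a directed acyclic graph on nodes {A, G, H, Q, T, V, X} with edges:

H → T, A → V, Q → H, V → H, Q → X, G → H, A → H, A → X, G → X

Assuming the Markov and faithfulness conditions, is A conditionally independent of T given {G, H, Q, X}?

Yes — A and T are d-separated given {G, H, Q, X}.

Enumerating the 4 paths from A to T and testing each for blocking by {G, H, Q, X}:
Path 1: A → X ← G → H → T
  G is a fork here and G is conditioned on, so the path is blocked at G.
Path 2: A → X ← Q → H → T
  Q is a fork here and Q is conditioned on, so the path is blocked at Q.
Path 3: A → V → H → T
  H is a chain here and H is conditioned on, so the path is blocked at H.
Path 4: A → H → T
  H is a chain here and H is conditioned on, so the path is blocked at H.
Every path is blocked, so A and T are d-separated given {G, H, Q, X}.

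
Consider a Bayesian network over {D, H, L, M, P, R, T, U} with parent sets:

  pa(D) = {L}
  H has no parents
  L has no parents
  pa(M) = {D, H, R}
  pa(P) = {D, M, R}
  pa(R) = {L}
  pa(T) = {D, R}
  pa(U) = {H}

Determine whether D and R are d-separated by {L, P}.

Enumerating the 6 paths from D to R and testing each for blocking by {L, P}:
  1. D → P ← M ← R — P:collider[open]; M:chain[open] ⇒ active
  2. D → P ← R — P:collider[open] ⇒ active
  3. D → T ← R — T:collider[blocks] ⇒ blocked
  4. D → M → P ← R — M:chain[open]; P:collider[open] ⇒ active
  5. D → M ← R — M:collider[open] ⇒ active
  6. D ← L → R — L:fork[blocks] ⇒ blocked
At least one path is unblocked, so d-separation fails.

No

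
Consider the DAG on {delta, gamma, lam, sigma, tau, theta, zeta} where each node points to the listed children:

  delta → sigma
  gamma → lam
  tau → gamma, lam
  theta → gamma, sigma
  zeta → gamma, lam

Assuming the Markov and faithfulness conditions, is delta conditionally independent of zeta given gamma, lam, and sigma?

There are 3 undirected paths between delta and zeta; checking each against the conditioning set {gamma, lam, sigma}:
Path 1: delta → sigma ← theta → gamma ← tau → lam ← zeta
  sigma is a collider and sigma is conditioned on, which opens it; theta is a fork and theta is not conditioned on; gamma is a collider and gamma is conditioned on, which opens it; tau is a fork and tau is not conditioned on; lam is a collider and lam is conditioned on, which opens it — no node blocks this path, so it is active.
Path 2: delta → sigma ← theta → gamma ← zeta
  sigma is a collider and sigma is conditioned on, which opens it; theta is a fork and theta is not conditioned on; gamma is a collider and gamma is conditioned on, which opens it — no node blocks this path, so it is active.
Path 3: delta → sigma ← theta → gamma → lam ← zeta
  gamma is a chain here and gamma is conditioned on, so the path is blocked at gamma.
Since the path delta → sigma ← theta → gamma ← tau → lam ← zeta is active, delta and zeta are not d-separated given {gamma, lam, sigma}.

No — delta and zeta are not d-separated given {gamma, lam, sigma}.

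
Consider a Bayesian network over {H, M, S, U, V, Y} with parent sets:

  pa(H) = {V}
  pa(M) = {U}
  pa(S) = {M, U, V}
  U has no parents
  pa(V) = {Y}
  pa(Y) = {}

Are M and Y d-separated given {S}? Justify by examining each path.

No

Enumerating the 2 paths from M to Y and testing each for blocking by {S}:
Path 1: M → S ← V ← Y
  S is a collider and S is conditioned on, which opens it; V is a chain and V is not conditioned on — no node blocks this path, so it is active.
Path 2: M ← U → S ← V ← Y
  U is a fork and U is not conditioned on; S is a collider and S is conditioned on, which opens it; V is a chain and V is not conditioned on — no node blocks this path, so it is active.
Because an active path exists, M and Y are not d-separated.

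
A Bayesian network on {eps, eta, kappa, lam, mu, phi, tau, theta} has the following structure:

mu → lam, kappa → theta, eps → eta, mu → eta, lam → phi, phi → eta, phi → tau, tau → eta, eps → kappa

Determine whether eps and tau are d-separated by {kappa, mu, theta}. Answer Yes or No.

Enumerating the 3 paths from eps to tau and testing each for blocking by {kappa, mu, theta}:
Path 1: eps → eta ← mu → lam → phi → tau
  eta is a collider here and neither eta nor any of its descendants is conditioned on, so the collider stays closed — the path is blocked at eta.
Path 2: eps → eta ← tau
  eta is a collider here and neither eta nor any of its descendants is conditioned on, so the collider stays closed — the path is blocked at eta.
Path 3: eps → eta ← phi → tau
  eta is a collider here and neither eta nor any of its descendants is conditioned on, so the collider stays closed — the path is blocked at eta.
Since every path is blocked, d-separation holds.

Yes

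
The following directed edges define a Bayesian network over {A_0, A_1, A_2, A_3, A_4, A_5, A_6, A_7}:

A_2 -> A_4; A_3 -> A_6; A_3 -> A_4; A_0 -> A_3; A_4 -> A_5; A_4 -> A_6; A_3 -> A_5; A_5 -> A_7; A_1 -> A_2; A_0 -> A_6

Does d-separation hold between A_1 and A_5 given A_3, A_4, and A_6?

There are 4 undirected paths between A_1 and A_5; checking each against the conditioning set {A_3, A_4, A_6}:
Path 1: A_1 → A_2 → A_4 → A_6 ← A_0 → A_3 → A_5
  A_4 is a chain here and A_4 is conditioned on, so the path is blocked at A_4.
Path 2: A_1 → A_2 → A_4 → A_6 ← A_3 → A_5
  A_4 is a chain here and A_4 is conditioned on, so the path is blocked at A_4.
Path 3: A_1 → A_2 → A_4 ← A_3 → A_5
  A_3 is a fork here and A_3 is conditioned on, so the path is blocked at A_3.
Path 4: A_1 → A_2 → A_4 → A_5
  A_4 is a chain here and A_4 is conditioned on, so the path is blocked at A_4.
Since every path is blocked, d-separation holds.

Yes — A_1 and A_5 are d-separated given {A_3, A_4, A_6}.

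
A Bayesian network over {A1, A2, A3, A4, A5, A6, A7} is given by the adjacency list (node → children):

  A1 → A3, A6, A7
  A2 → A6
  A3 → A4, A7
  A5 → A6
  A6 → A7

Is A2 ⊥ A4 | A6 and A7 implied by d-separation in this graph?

There are 4 undirected paths between A2 and A4; checking each against the conditioning set {A6, A7}:
Path 1: A2 → A6 ← A1 → A7 ← A3 → A4
  A6 is a collider and A6 is conditioned on, which opens it; A1 is a fork and A1 is not conditioned on; A7 is a collider and A7 is conditioned on, which opens it; A3 is a fork and A3 is not conditioned on — no node blocks this path, so it is active.
Path 2: A2 → A6 ← A1 → A3 → A4
  A6 is a collider and A6 is conditioned on, which opens it; A1 is a fork and A1 is not conditioned on; A3 is a chain and A3 is not conditioned on — no node blocks this path, so it is active.
Path 3: A2 → A6 → A7 ← A1 → A3 → A4
  A6 is a chain here and A6 is conditioned on, so the path is blocked at A6.
Path 4: A2 → A6 → A7 ← A3 → A4
  A6 is a chain here and A6 is conditioned on, so the path is blocked at A6.
At least one path is unblocked, so d-separation fails.

No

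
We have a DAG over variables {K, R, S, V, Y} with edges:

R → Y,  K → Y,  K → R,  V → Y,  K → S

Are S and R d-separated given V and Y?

No

There are 2 undirected paths between S and R; checking each against the conditioning set {V, Y}:
Path 1: S ← K → R
  K is a fork and K is not conditioned on — no node blocks this path, so it is active.
Path 2: S ← K → Y ← R
  K is a fork and K is not conditioned on; Y is a collider and Y is conditioned on, which opens it — no node blocks this path, so it is active.
Because an active path exists, S and R are not d-separated.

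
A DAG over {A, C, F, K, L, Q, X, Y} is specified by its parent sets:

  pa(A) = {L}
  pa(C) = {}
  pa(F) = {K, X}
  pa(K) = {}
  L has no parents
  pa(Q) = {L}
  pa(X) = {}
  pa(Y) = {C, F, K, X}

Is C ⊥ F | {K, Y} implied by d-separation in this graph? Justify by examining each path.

Enumerating the 3 paths from C to F and testing each for blocking by {K, Y}:
Path 1: C → Y ← X → F
  Y is a collider and Y is conditioned on, which opens it; X is a fork and X is not conditioned on — no node blocks this path, so it is active.
Path 2: C → Y ← F
  Y is a collider and Y is conditioned on, which opens it — no node blocks this path, so it is active.
Path 3: C → Y ← K → F
  K is a fork here and K is conditioned on, so the path is blocked at K.
At least one path is unblocked, so d-separation fails.

No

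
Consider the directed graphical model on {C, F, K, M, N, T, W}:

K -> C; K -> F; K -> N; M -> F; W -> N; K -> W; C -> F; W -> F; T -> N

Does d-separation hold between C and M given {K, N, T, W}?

Yes — C and M are d-separated given {K, N, T, W}.

Enumerating the 4 paths from C to M and testing each for blocking by {K, N, T, W}:
Path 1: C ← K → W → F ← M
  K is a fork here and K is conditioned on, so the path is blocked at K.
Path 2: C ← K → N ← W → F ← M
  K is a fork here and K is conditioned on, so the path is blocked at K.
Path 3: C ← K → F ← M
  K is a fork here and K is conditioned on, so the path is blocked at K.
Path 4: C → F ← M
  F is a collider here and neither F nor any of its descendants is conditioned on, so the collider stays closed — the path is blocked at F.
All paths are blocked; C ⊥ M | {K, N, T, W} holds.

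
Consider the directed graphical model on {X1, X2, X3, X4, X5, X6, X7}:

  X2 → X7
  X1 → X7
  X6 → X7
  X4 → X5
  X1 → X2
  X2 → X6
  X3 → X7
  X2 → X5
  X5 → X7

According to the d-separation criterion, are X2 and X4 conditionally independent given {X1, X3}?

4 paths connect X2 and X4; each must be blocked for d-separation to hold:
Path 1: X2 → X7 ← X5 ← X4
  X7 is a collider here and neither X7 nor any of its descendants is conditioned on, so the collider stays closed — the path is blocked at X7.
Path 2: X2 → X5 ← X4
  X5 is a collider here and neither X5 nor any of its descendants is conditioned on, so the collider stays closed — the path is blocked at X5.
Path 3: X2 ← X1 → X7 ← X5 ← X4
  X1 is a fork here and X1 is conditioned on, so the path is blocked at X1.
Path 4: X2 → X6 → X7 ← X5 ← X4
  X7 is a collider here and neither X7 nor any of its descendants is conditioned on, so the collider stays closed — the path is blocked at X7.
Every path is blocked, so X2 and X4 are d-separated given {X1, X3}.

Yes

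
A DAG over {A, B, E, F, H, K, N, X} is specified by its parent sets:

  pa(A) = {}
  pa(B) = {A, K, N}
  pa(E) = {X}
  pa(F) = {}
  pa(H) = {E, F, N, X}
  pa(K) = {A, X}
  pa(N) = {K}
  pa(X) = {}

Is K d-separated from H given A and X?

No — K and H are not d-separated given {A, X}.

We examine all 5 paths between K and H:
Path 1: K ← A → B ← N → H
  A is a fork here and A is conditioned on, so the path is blocked at A.
Path 2: K → B ← N → H
  B is a collider here and neither B nor any of its descendants is conditioned on, so the collider stays closed — the path is blocked at B.
Path 3: K ← X → E → H
  X is a fork here and X is conditioned on, so the path is blocked at X.
Path 4: K ← X → H
  X is a fork here and X is conditioned on, so the path is blocked at X.
Path 5: K → N → H
  N is a chain and N is not conditioned on — no node blocks this path, so it is active.
At least one path is unblocked, so d-separation fails.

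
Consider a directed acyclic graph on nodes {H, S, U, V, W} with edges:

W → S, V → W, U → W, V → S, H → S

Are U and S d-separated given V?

No — U and S are not d-separated given {V}.

Enumerating the 2 paths from U to S and testing each for blocking by {V}:
Path 1: U → W ← V → S
  W is a collider here and neither W nor any of its descendants is conditioned on, so the collider stays closed — the path is blocked at W.
Path 2: U → W → S
  W is a chain and W is not conditioned on — no node blocks this path, so it is active.
Since the path U → W → S is active, U and S are not d-separated given {V}.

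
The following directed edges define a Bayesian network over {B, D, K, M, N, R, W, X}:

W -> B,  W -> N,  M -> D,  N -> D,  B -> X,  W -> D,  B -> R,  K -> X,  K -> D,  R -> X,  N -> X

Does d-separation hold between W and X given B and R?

There are 6 undirected paths between W and X; checking each against the conditioning set {B, R}:
Path 1: W → N → X
  N is a chain and N is not conditioned on — no node blocks this path, so it is active.
Path 2: W → N → D ← K → X
  D is a collider here and neither D nor any of its descendants is conditioned on, so the collider stays closed — the path is blocked at D.
Path 3: W → D ← N → X
  D is a collider here and neither D nor any of its descendants is conditioned on, so the collider stays closed — the path is blocked at D.
Path 4: W → D ← K → X
  D is a collider here and neither D nor any of its descendants is conditioned on, so the collider stays closed — the path is blocked at D.
Path 5: W → B → R → X
  B is a chain here and B is conditioned on, so the path is blocked at B.
Path 6: W → B → X
  B is a chain here and B is conditioned on, so the path is blocked at B.
Because an active path exists, W and X are not d-separated.

No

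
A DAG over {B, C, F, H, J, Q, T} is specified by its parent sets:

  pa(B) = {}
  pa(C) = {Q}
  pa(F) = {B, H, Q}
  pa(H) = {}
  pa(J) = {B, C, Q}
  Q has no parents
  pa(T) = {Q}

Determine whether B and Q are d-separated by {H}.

Yes — B and Q are d-separated given {H}.

Enumerating the 3 paths from B to Q and testing each for blocking by {H}:
Path 1: B → F ← Q
  F is a collider here and neither F nor any of its descendants is conditioned on, so the collider stays closed — the path is blocked at F.
Path 2: B → J ← C ← Q
  J is a collider here and neither J nor any of its descendants is conditioned on, so the collider stays closed — the path is blocked at J.
Path 3: B → J ← Q
  J is a collider here and neither J nor any of its descendants is conditioned on, so the collider stays closed — the path is blocked at J.
Since every path is blocked, d-separation holds.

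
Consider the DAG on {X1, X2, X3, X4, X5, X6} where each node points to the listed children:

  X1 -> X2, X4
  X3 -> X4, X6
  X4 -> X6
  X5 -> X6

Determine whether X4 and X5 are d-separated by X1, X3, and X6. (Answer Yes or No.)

2 paths connect X4 and X5; each must be blocked for d-separation to hold:
Path 1: X4 ← X3 → X6 ← X5
  X3 is a fork here and X3 is conditioned on, so the path is blocked at X3.
Path 2: X4 → X6 ← X5
  X6 is a collider and X6 is conditioned on, which opens it — no node blocks this path, so it is active.
Because an active path exists, X4 and X5 are not d-separated.

No — X4 and X5 are not d-separated given {X1, X3, X6}.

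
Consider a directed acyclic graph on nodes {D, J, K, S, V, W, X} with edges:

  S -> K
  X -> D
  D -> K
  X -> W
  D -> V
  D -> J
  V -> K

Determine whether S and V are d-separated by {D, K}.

No

Enumerating the 2 paths from S to V and testing each for blocking by {D, K}:
Path 1: S → K ← D → V
  D is a fork here and D is conditioned on, so the path is blocked at D.
Path 2: S → K ← V
  K is a collider and K is conditioned on, which opens it — no node blocks this path, so it is active.
Since the path S → K ← V is active, S and V are not d-separated given {D, K}.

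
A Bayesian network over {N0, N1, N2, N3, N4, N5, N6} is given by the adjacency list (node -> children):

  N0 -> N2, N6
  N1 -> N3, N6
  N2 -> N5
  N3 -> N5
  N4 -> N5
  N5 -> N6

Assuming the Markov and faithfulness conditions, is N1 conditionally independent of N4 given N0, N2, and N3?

Enumerating the 3 paths from N1 to N4 and testing each for blocking by {N0, N2, N3}:
  1. N1 → N6 ← N5 ← N4 — N6:collider[blocks]; N5:chain[open] ⇒ blocked
  2. N1 → N6 ← N0 → N2 → N5 ← N4 — N6:collider[blocks]; N0:fork[blocks]; N2:chain[blocks]; N5:collider[blocks] ⇒ blocked
  3. N1 → N3 → N5 ← N4 — N3:chain[blocks]; N5:collider[blocks] ⇒ blocked
Since every path is blocked, d-separation holds.

Yes — N1 and N4 are d-separated given {N0, N2, N3}.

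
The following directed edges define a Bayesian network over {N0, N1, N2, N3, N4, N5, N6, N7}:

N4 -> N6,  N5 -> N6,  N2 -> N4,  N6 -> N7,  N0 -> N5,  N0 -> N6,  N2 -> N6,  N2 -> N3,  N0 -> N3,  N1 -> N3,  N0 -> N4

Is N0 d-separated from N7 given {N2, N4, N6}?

We examine all 6 paths between N0 and N7:
Path 1: N0 → N6 → N7
  N6 is a chain here and N6 is conditioned on, so the path is blocked at N6.
Path 2: N0 → N5 → N6 → N7
  N6 is a chain here and N6 is conditioned on, so the path is blocked at N6.
Path 3: N0 → N3 ← N2 → N6 → N7
  N3 is a collider here and neither N3 nor any of its descendants is conditioned on, so the collider stays closed — the path is blocked at N3.
Path 4: N0 → N3 ← N2 → N4 → N6 → N7
  N3 is a collider here and neither N3 nor any of its descendants is conditioned on, so the collider stays closed — the path is blocked at N3.
Path 5: N0 → N4 → N6 → N7
  N4 is a chain here and N4 is conditioned on, so the path is blocked at N4.
Path 6: N0 → N4 ← N2 → N6 → N7
  N2 is a fork here and N2 is conditioned on, so the path is blocked at N2.
Every path is blocked, so N0 and N7 are d-separated given {N2, N4, N6}.

Yes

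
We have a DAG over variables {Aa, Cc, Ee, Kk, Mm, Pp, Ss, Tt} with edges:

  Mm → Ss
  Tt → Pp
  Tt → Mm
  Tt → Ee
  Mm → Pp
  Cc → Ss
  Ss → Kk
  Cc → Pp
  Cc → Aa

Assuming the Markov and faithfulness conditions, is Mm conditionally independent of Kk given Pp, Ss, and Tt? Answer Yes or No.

3 paths connect Mm and Kk; each must be blocked for d-separation to hold:
Path 1: Mm → Ss → Kk
  Ss is a chain here and Ss is conditioned on, so the path is blocked at Ss.
Path 2: Mm ← Tt → Pp ← Cc → Ss → Kk
  Tt is a fork here and Tt is conditioned on, so the path is blocked at Tt.
Path 3: Mm → Pp ← Cc → Ss → Kk
  Ss is a chain here and Ss is conditioned on, so the path is blocked at Ss.
Since every path is blocked, d-separation holds.

Yes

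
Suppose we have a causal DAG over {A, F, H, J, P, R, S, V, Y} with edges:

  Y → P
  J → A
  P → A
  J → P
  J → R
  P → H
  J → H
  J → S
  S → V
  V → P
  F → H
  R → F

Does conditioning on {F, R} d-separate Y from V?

Yes — Y and V are d-separated given {F, R}.

We examine all 5 paths between Y and V:
Path 1: Y → P → H ← F ← R ← J → S → V
  H is a collider here and neither H nor any of its descendants is conditioned on, so the collider stays closed — the path is blocked at H.
Path 2: Y → P → H ← J → S → V
  H is a collider here and neither H nor any of its descendants is conditioned on, so the collider stays closed — the path is blocked at H.
Path 3: Y → P ← J → S → V
  P is a collider here and neither P nor any of its descendants is conditioned on, so the collider stays closed — the path is blocked at P.
Path 4: Y → P ← V
  P is a collider here and neither P nor any of its descendants is conditioned on, so the collider stays closed — the path is blocked at P.
Path 5: Y → P → A ← J → S → V
  A is a collider here and neither A nor any of its descendants is conditioned on, so the collider stays closed — the path is blocked at A.
Since every path is blocked, d-separation holds.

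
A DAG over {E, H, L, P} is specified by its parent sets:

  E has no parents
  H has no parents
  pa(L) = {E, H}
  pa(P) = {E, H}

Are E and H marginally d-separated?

There are 2 undirected paths between E and H; checking each against the conditioning set ∅:
  1. E → L ← H — L:collider[blocks] ⇒ blocked
  2. E → P ← H — P:collider[blocks] ⇒ blocked
Every path is blocked, so E and H are d-separated given ∅.

Yes — E and H are d-separated given ∅.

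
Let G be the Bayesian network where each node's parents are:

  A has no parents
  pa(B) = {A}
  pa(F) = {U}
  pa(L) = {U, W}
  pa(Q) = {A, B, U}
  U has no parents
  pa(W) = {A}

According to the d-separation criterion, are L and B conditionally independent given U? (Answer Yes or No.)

No

Enumerating the 4 paths from L to B and testing each for blocking by {U}:
Path 1: L ← W ← A → Q ← B
  Q is a collider here and neither Q nor any of its descendants is conditioned on, so the collider stays closed — the path is blocked at Q.
Path 2: L ← W ← A → B
  W is a chain and W is not conditioned on; A is a fork and A is not conditioned on — no node blocks this path, so it is active.
Path 3: L ← U → Q ← B
  U is a fork here and U is conditioned on, so the path is blocked at U.
Path 4: L ← U → Q ← A → B
  U is a fork here and U is conditioned on, so the path is blocked at U.
Because an active path exists, L and B are not d-separated.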